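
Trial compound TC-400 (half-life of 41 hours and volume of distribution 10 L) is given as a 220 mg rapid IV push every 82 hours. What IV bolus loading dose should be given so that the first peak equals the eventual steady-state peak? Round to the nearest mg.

f = (1/2)^(82/41) ≈ 0.250000; accumulation ratio R = 1/(1−f) ≈ 1.33333.
Loading dose to hit Cmax,ss on first dose: D_load = D_maint·R ≈ 220 × 1.33333 ≈ 293.33 mg.

293 mg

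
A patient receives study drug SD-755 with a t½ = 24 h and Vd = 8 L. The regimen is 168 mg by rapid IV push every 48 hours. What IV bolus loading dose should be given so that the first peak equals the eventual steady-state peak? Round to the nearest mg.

224 mg

f = (1/2)^(48/24) ≈ 0.250000; accumulation ratio R = 1/(1−f) ≈ 1.33333.
Loading dose to hit Cmax,ss on first dose: D_load = D_maint·R ≈ 168 × 1.33333 ≈ 224.00 mg.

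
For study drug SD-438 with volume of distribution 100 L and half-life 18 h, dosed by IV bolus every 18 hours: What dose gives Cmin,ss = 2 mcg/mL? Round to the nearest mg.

τ/t½ = 18/18 ≈ 1, so f = (1/2)^(18/18) ≈ 0.500000.
Cmin,ss = (D/Vd)·f/(1−f), so D = Cmin,ss·Vd·(1−f)/f.
D = 2 × 100 × (1−f)/f ≈ 2 × 100 × 1.00000 ≈ 200.00 mg.

200 mg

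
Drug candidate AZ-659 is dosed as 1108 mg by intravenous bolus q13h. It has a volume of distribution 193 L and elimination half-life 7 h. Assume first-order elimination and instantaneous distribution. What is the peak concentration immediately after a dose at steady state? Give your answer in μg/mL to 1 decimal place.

7.9 μg/mL

Over one 13-h interval, 13/7 ≈ 1.8571 half-lives elapse, leaving f ≈ 0.2760 of each dose.
Accumulation ratio R = 1/(1 − f) ≈ 1/0.7240 ≈ 1.3812.
Single-dose peak C₀ = D/Vd = 1108/193 ≈ 5.741 μg/mL.
Cmax,ss = C₀/(1 − f) ≈ 5.741/0.7240 ≈ 7.930 μg/mL.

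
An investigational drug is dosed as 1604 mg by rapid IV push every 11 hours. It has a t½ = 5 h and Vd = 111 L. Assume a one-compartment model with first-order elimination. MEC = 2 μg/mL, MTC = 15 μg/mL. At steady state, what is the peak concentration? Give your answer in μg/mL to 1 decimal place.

18.5 μg/mL

k = ln2/t½ = ln2/5 ≈ 0.138629 h⁻¹; fraction remaining f = e^(−kτ) = e^(−0.138629×11) ≈ 0.2176.
Accumulation ratio R = 1/(1 − f) ≈ 1/0.7824 ≈ 1.2781.
Each bolus raises the concentration by D/Vd = 1604/111 ≈ 14.450 μg/mL.
Steady-state peak Cmax,ss = C₀·R ≈ 14.450 × 1.2781 ≈ 18.469 μg/mL.
Peak 18.5 μg/mL vs MTC 15 μg/mL: exceeds toxic threshold.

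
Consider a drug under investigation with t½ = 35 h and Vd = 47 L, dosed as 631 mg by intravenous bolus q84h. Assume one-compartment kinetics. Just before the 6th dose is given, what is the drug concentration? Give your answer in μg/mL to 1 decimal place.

f = (1/2)^(τ/t½) = (1/2)^(84/35) ≈ 0.1895.
C₀ = D/Vd = 631/47 ≈ 13.426 μg/mL.
Before the 6th dose, 5 doses have been given. Superposition: Cmin = C₀·(f + f² + … + f^5).
≈ 13.426 × (0.1895 + 0.0359 + 0.0068 + 0.0013 + 0.0002) ≈ 13.426 × 0.2337 ≈ 3.138 μg/mL.

3.1 μg/mL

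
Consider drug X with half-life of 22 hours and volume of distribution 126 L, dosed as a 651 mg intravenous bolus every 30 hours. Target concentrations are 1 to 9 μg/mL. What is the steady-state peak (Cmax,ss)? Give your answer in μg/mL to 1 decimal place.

8.5 μg/mL

τ/t½ = 30/22 ≈ 1.3636, so fraction remaining f = (1/2)^(30/22) ≈ 0.3886.
At steady state, accumulation factor R = 1/(1 − e^(−kτ)) ≈ 1.6356.
Single-dose peak C₀ = D/Vd = 651/126 ≈ 5.167 μg/mL.
Steady-state peak Cmax,ss = C₀·R ≈ 5.167 × 1.6356 ≈ 8.451 μg/mL.
Peak 8.5 μg/mL vs MTC 9 μg/mL: below toxic threshold.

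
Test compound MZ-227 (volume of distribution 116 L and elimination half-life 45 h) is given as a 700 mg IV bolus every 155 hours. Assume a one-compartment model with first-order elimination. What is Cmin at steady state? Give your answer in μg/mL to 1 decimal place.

k = ln2/t½ = ln2/45 ≈ 0.015403 h⁻¹; fraction remaining f = e^(−kτ) = e^(−0.015403×155) ≈ 0.0919.
Single-dose peak C₀ = D/Vd = 700/116 ≈ 6.034 μg/mL.
Steady-state trough Cmin,ss = C₀·f/(1−f) ≈ 6.034 × 0.0919/0.9081 ≈ 0.611 μg/mL.

0.6 μg/mL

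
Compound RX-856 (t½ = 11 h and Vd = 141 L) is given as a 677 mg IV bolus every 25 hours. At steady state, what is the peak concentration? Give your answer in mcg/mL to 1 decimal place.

6.1 mcg/mL

k = ln2/t½ = ln2/11 ≈ 0.063013 h⁻¹; fraction remaining f = e^(−kτ) = e^(−0.063013×25) ≈ 0.2069.
Accumulation ratio R = 1/(1 − f) ≈ 1/0.7931 ≈ 1.2609.
Each bolus raises the concentration by D/Vd = 677/141 ≈ 4.801 mcg/mL.
Cmax,ss = C₀/(1 − f) ≈ 4.801/0.7931 ≈ 6.053 mcg/mL.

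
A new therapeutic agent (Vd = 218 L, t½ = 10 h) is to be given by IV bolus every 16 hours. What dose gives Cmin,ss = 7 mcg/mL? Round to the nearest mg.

τ/t½ = 16/10 ≈ 1.6, so f = (1/2)^(16/10) ≈ 0.329877.
Cmin,ss = (D/Vd)·f/(1−f), so D = Cmin,ss·Vd·(1−f)/f.
D = 7 × 218 × (1−f)/f ≈ 7 × 218 × 2.03143 ≈ 3099.96 mg.

3100 mg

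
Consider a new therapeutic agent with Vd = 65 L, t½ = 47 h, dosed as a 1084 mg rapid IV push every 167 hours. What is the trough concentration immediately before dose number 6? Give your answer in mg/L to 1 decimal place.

f = (1/2)^(τ/t½) = (1/2)^(167/47) ≈ 0.0852.
C₀ = D/Vd = 1084/65 ≈ 16.677 mg/L.
Before the 6th dose, 5 doses have been given. Superposition: Cmin = C₀·(f + f² + … + f^5).
≈ 16.677 × (0.0852 + 0.0073 + 0.0006 + 0.0001 + 0.0000) ≈ 16.677 × 0.0932 ≈ 1.554 mg/L.

1.6 mg/L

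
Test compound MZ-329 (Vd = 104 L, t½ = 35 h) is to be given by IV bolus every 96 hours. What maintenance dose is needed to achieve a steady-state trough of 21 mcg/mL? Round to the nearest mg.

τ/t½ = 96/35 ≈ 2.7429, so f = (1/2)^(96/35) ≈ 0.149389.
Cmin,ss = (D/Vd)·f/(1−f), so D = Cmin,ss·Vd·(1−f)/f.
D = 21 × 104 × (1−f)/f ≈ 21 × 104 × 5.69393 ≈ 12435.54 mg.

12436 mg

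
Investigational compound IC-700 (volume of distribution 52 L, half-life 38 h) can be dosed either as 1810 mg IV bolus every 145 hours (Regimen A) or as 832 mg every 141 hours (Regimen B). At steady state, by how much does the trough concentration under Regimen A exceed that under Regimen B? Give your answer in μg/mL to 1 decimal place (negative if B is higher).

1.3 μg/mL

Regimen A: f = (1/2)^(145/38) ≈ 0.0710; Cmin,ss = (1810/52)·f/(1−f) ≈ 2.660 μg/mL.
Regimen B: f = (1/2)^(141/38) ≈ 0.0764; Cmin,ss = (832/52)·f/(1−f) ≈ 1.324 μg/mL.
Difference ≈ 2.660 − 1.324 ≈ 1.336 μg/mL.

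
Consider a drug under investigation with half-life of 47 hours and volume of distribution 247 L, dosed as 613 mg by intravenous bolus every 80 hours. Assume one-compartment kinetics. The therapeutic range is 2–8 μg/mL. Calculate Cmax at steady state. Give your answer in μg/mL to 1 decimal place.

Over one 80-h interval, 80/47 ≈ 1.7021 half-lives elapse, leaving f ≈ 0.3073 of each dose.
At steady state, accumulation factor R = 1/(1 − e^(−kτ)) ≈ 1.4436.
Single-dose peak C₀ = D/Vd = 613/247 ≈ 2.482 μg/mL.
Cmax,ss = C₀/(1 − f) ≈ 2.482/0.6927 ≈ 3.583 μg/mL.
Peak 3.6 μg/mL vs MTC 8 μg/mL: below toxic threshold.

3.6 μg/mL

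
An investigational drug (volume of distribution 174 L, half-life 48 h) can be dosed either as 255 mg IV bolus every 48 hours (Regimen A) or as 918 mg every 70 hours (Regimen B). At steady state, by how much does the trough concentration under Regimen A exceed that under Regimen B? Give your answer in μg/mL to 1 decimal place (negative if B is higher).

-1.6 μg/mL

Regimen A: f = (1/2)^(48/48) ≈ 0.5000; Cmin,ss = (255/174)·f/(1−f) ≈ 1.466 μg/mL.
Regimen B: f = (1/2)^(70/48) ≈ 0.3639; Cmin,ss = (918/174)·f/(1−f) ≈ 3.018 μg/mL.
Difference ≈ 1.466 − 3.018 ≈ -1.552 μg/mL.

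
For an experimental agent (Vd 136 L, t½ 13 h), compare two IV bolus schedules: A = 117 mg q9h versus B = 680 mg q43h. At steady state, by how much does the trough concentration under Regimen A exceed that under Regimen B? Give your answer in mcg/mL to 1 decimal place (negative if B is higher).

Regimen A: f = (1/2)^(9/13) ≈ 0.6189; Cmin,ss = (117/136)·f/(1−f) ≈ 1.397 mcg/mL.
Regimen B: f = (1/2)^(43/13) ≈ 0.1010; Cmin,ss = (680/136)·f/(1−f) ≈ 0.562 mcg/mL.
Difference ≈ 1.397 − 0.562 ≈ 0.835 mcg/mL.

0.8 mcg/mL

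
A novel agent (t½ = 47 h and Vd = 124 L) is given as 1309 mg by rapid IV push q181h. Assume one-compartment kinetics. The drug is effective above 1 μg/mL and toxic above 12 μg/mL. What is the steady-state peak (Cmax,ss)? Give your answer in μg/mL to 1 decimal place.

11.3 μg/mL

k = ln2/t½ = ln2/47 ≈ 0.014748 h⁻¹; fraction remaining f = e^(−kτ) = e^(−0.014748×181) ≈ 0.0693.
Accumulation ratio R = 1/(1 − f) ≈ 1/0.9307 ≈ 1.0745.
Single-dose peak C₀ = D/Vd = 1309/124 ≈ 10.556 μg/mL.
Steady-state peak Cmax,ss = C₀·R ≈ 10.556 × 1.0745 ≈ 11.342 μg/mL.
Peak 11.3 μg/mL vs MTC 12 μg/mL: below toxic threshold.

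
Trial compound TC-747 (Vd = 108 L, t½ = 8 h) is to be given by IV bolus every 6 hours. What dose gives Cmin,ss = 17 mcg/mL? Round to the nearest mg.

1252 mg

τ/t½ = 6/8 ≈ 0.75, so f = (1/2)^(6/8) ≈ 0.594604.
Cmin,ss = (D/Vd)·f/(1−f), so D = Cmin,ss·Vd·(1−f)/f.
D = 17 × 108 × (1−f)/f ≈ 17 × 108 × 0.68179 ≈ 1251.77 mg.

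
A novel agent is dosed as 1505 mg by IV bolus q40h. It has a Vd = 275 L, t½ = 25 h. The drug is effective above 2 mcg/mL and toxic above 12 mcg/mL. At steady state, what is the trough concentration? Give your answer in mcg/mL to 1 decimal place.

Over one 40-h interval, 40/25 ≈ 1.6 half-lives elapse, leaving f ≈ 0.3299 of each dose.
Accumulation ratio R = 1/(1 − f) ≈ 1/0.6701 ≈ 1.4923.
Single-dose peak C₀ = D/Vd = 1505/275 ≈ 5.473 mcg/mL.
Steady-state peak Cmax,ss = C₀·R ≈ 5.473 × 1.4923 ≈ 8.167 mcg/mL.
Steady-state trough Cmin,ss = Cmax,ss·f ≈ 8.167 × 0.3299 ≈ 2.694 mcg/mL.
Trough 2.7 mcg/mL vs MEC 2 mcg/mL: adequate.

2.7 mcg/mL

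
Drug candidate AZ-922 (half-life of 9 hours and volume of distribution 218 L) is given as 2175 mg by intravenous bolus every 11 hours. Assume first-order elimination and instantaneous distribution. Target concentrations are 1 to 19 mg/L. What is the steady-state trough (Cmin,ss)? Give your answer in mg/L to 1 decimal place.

k = ln2/t½ = ln2/9 ≈ 0.077016 h⁻¹; fraction remaining f = e^(−kτ) = e^(−0.077016×11) ≈ 0.4286.
Accumulation ratio R = 1/(1 − f) ≈ 1/0.5714 ≈ 1.7501.
Single-dose peak C₀ = D/Vd = 2175/218 ≈ 9.977 mg/L.
Steady-state peak Cmax,ss = C₀·R ≈ 9.977 × 1.7501 ≈ 17.461 mg/L.
One interval later, Cmin,ss = Cmax,ss·e^(−kτ) ≈ 17.461 × 0.4286 ≈ 7.484 mg/L.
Trough 7.5 mg/L vs MEC 1 mg/L: adequate.

7.5 mg/L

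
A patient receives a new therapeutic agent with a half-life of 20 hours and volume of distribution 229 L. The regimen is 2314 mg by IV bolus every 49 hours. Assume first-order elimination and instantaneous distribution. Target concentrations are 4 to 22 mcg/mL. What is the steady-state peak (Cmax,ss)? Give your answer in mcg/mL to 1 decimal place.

Over one 49-h interval, 49/20 ≈ 2.45 half-lives elapse, leaving f ≈ 0.1830 of each dose.
At steady state, accumulation factor R = 1/(1 − e^(−kτ)) ≈ 1.2240.
Each bolus raises the concentration by D/Vd = 2314/229 ≈ 10.105 mcg/mL.
Steady-state peak Cmax,ss = C₀·R ≈ 10.105 × 1.2240 ≈ 12.369 mcg/mL.
Peak 12.4 mcg/mL vs MTC 22 mcg/mL: below toxic threshold.

12.4 mcg/mL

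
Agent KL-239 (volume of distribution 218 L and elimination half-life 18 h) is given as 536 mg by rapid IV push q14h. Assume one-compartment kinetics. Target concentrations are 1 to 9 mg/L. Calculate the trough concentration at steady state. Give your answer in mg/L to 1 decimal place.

3.4 mg/L

Over one 14-h interval, 14/18 ≈ 0.77778 half-lives elapse, leaving f ≈ 0.5833 of each dose.
Each bolus raises the concentration by D/Vd = 536/218 ≈ 2.459 mg/L.
Steady-state trough Cmin,ss = C₀·f/(1−f) ≈ 2.459 × 0.5833/0.4167 ≈ 3.442 mg/L.
Trough 3.4 mg/L vs MEC 1 mg/L: adequate.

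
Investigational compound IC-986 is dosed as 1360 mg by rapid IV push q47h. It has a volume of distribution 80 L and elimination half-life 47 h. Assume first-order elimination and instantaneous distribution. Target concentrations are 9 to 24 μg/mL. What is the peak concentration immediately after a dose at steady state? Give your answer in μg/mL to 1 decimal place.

τ = 47 h = 1 half-life, so f = (1/2)^1 = 0.5.
Accumulation ratio R = 1/(1 − f) = 1/0.5 = 2/1.
Single-dose peak C₀ = D/Vd = 1360/80 = 17 μg/mL.
Steady-state peak Cmax,ss = C₀·R = 17 × 2/1 ≈ 34.000 μg/mL.
Peak 34.0 μg/mL vs MTC 24 μg/mL: exceeds toxic threshold.

34.0 μg/mL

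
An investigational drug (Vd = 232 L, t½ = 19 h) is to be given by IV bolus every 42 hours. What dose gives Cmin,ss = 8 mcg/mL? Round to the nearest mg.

τ/t½ = 42/19 ≈ 2.2105, so f = (1/2)^(42/19) ≈ 0.216055.
Cmin,ss = (D/Vd)·f/(1−f), so D = Cmin,ss·Vd·(1−f)/f.
D = 8 × 232 × (1−f)/f ≈ 8 × 232 × 3.62845 ≈ 6734.40 mg.

6734 mg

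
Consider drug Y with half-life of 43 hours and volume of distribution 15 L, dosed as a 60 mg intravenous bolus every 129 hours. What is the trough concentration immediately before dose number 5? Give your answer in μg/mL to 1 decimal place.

0.6 μg/mL

f = (1/2)^(τ/t½) = (1/2)^(129/43) ≈ 0.1250.
C₀ = D/Vd = 60/15 ≈ 4.000 μg/mL.
Before the 5th dose, 4 doses have been given. Superposition: Cmin = C₀·(f + f² + … + f^4).
≈ 4.000 × (0.1250 + 0.0156 + 0.0020 + 0.0002) ≈ 4.000 × 0.1428 ≈ 0.571 μg/mL.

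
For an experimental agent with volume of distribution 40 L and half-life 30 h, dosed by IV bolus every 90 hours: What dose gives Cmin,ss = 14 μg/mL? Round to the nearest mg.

τ/t½ = 90/30 ≈ 3, so f = (1/2)^(90/30) ≈ 0.125000.
Cmin,ss = (D/Vd)·f/(1−f), so D = Cmin,ss·Vd·(1−f)/f.
D = 14 × 40 × (1−f)/f ≈ 14 × 40 × 7.00000 ≈ 3920.00 mg.

3920 mg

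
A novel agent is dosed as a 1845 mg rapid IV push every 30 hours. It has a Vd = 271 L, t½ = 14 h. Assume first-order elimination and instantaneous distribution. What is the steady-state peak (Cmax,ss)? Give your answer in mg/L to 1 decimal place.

8.8 mg/L

Over one 30-h interval, 30/14 ≈ 2.1429 half-lives elapse, leaving f ≈ 0.2264 of each dose.
Accumulation ratio R = 1/(1 − f) ≈ 1/0.7736 ≈ 1.2927.
Single-dose peak C₀ = D/Vd = 1845/271 ≈ 6.808 mg/L.
Steady-state peak Cmax,ss = C₀·R ≈ 6.808 × 1.2927 ≈ 8.801 mg/L.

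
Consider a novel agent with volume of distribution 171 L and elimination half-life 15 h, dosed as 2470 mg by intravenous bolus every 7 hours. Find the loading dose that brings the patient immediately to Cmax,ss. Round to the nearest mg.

f = (1/2)^(7/15) ≈ 0.723635; accumulation ratio R = 1/(1−f) ≈ 3.61840.
Loading dose to hit Cmax,ss on first dose: D_load = D_maint·R ≈ 2470 × 3.61840 ≈ 8937.45 mg.

8937 mg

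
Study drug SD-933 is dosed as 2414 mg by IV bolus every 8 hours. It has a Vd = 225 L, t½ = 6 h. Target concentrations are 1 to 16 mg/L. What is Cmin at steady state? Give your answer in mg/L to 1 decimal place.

7.1 mg/L

Over one 8-h interval, 8/6 ≈ 1.3333 half-lives elapse, leaving f ≈ 0.3969 of each dose.
Accumulation ratio R = 1/(1 − f) ≈ 1/0.6031 ≈ 1.6581.
Single-dose peak C₀ = D/Vd = 2414/225 ≈ 10.729 mg/L.
Steady-state peak Cmax,ss = C₀·R ≈ 10.729 × 1.6581 ≈ 17.790 mg/L.
Steady-state trough Cmin,ss = Cmax,ss·f ≈ 17.790 × 0.3969 ≈ 7.061 mg/L.
Trough 7.1 mg/L vs MEC 1 mg/L: adequate.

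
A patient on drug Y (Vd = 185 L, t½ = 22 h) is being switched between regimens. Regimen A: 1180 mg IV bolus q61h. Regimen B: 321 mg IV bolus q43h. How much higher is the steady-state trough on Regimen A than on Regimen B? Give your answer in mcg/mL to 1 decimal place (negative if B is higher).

0.5 mcg/mL

Regimen A: f = (1/2)^(61/22) ≈ 0.1463; Cmin,ss = (1180/185)·f/(1−f) ≈ 1.093 mcg/mL.
Regimen B: f = (1/2)^(43/22) ≈ 0.2580; Cmin,ss = (321/185)·f/(1−f) ≈ 0.603 mcg/mL.
Difference ≈ 1.093 − 0.603 ≈ 0.490 mcg/mL.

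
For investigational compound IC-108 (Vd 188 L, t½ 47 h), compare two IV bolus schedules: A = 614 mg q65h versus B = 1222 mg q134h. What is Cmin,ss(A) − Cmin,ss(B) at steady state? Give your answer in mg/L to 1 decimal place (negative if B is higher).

1.0 mg/L

Regimen A: f = (1/2)^(65/47) ≈ 0.3834; Cmin,ss = (614/188)·f/(1−f) ≈ 2.031 mg/L.
Regimen B: f = (1/2)^(134/47) ≈ 0.1386; Cmin,ss = (1222/188)·f/(1−f) ≈ 1.046 mg/L.
Difference ≈ 2.031 − 1.046 ≈ 0.985 mg/L.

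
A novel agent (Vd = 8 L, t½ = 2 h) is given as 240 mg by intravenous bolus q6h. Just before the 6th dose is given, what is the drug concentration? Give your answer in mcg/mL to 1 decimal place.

f = (1/2)^(τ/t½) = (1/2)^(6/2) ≈ 0.1250.
C₀ = D/Vd = 240/8 ≈ 30.000 mcg/mL.
Before the 6th dose, 5 doses have been given. Superposition: Cmin = C₀·(f + f² + … + f^5).
≈ 30.000 × (0.1250 + 0.0156 + 0.0020 + 0.0002 + 0.0000) ≈ 30.000 × 0.1428 ≈ 4.284 mcg/mL.

4.3 mcg/mL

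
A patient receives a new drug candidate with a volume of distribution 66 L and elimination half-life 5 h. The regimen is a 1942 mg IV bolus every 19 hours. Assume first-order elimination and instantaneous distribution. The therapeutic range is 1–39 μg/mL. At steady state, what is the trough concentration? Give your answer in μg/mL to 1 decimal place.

2.3 μg/mL

τ/t½ = 19/5 ≈ 3.8, so fraction remaining f = (1/2)^(19/5) ≈ 0.0718.
Accumulation ratio R = 1/(1 − f) ≈ 1/0.9282 ≈ 1.0774.
Single-dose peak C₀ = D/Vd = 1942/66 ≈ 29.424 μg/mL.
Cmax,ss = C₀/(1 − f) ≈ 29.424/0.9282 ≈ 31.700 μg/mL.
Steady-state trough Cmin,ss = Cmax,ss·f ≈ 31.700 × 0.0718 ≈ 2.276 μg/mL.
Trough 2.3 μg/mL vs MEC 1 μg/mL: adequate.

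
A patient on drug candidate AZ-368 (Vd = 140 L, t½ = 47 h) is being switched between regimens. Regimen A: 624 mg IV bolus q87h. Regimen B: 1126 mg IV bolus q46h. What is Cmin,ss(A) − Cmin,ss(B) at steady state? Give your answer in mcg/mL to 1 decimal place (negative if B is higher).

-6.6 mcg/mL

Regimen A: f = (1/2)^(87/47) ≈ 0.2772; Cmin,ss = (624/140)·f/(1−f) ≈ 1.709 mcg/mL.
Regimen B: f = (1/2)^(46/47) ≈ 0.5074; Cmin,ss = (1126/140)·f/(1−f) ≈ 8.285 mcg/mL.
Difference ≈ 1.709 − 8.285 ≈ -6.576 mcg/mL.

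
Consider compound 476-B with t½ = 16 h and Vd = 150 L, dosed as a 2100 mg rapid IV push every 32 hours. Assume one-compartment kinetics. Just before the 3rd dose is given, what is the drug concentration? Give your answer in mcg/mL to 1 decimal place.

f = (1/2)^(τ/t½) = (1/2)^(32/16) ≈ 0.2500.
C₀ = D/Vd = 2100/150 ≈ 14.000 mcg/mL.
Before the 3rd dose, 2 doses have been given. Superposition: Cmin = C₀·(f + f²).
≈ 14.000 × (0.2500 + 0.0625) ≈ 14.000 × 0.3125 ≈ 4.375 mcg/mL.

4.4 mcg/mL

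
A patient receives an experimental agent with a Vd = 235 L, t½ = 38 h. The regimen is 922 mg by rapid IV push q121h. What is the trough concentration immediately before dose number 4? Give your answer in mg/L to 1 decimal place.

0.5 mg/L

f = (1/2)^(τ/t½) = (1/2)^(121/38) ≈ 0.1100.
C₀ = D/Vd = 922/235 ≈ 3.923 mg/L.
Before the 4th dose, 3 doses have been given. Superposition: Cmin = C₀·(f + f² + … + f^3).
≈ 3.923 × (0.1100 + 0.0121 + 0.0013) ≈ 3.923 × 0.1234 ≈ 0.484 mg/L.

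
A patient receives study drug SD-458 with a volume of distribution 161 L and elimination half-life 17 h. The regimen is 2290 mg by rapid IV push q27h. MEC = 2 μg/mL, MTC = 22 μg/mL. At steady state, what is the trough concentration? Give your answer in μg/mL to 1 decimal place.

Over one 27-h interval, 27/17 ≈ 1.5882 half-lives elapse, leaving f ≈ 0.3326 of each dose.
At steady state, accumulation factor R = 1/(1 − e^(−kτ)) ≈ 1.4984.
Each bolus raises the concentration by D/Vd = 2290/161 ≈ 14.224 μg/mL.
Cmax,ss = C₀/(1 − f) ≈ 14.224/0.6674 ≈ 21.313 μg/mL.
One interval later, Cmin,ss = Cmax,ss·e^(−kτ) ≈ 21.313 × 0.3326 ≈ 7.089 μg/mL.
Trough 7.1 μg/mL vs MEC 2 μg/mL: adequate.

7.1 μg/mL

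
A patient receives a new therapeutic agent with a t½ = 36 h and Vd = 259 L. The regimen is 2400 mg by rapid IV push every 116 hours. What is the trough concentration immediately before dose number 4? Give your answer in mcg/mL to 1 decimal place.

1.1 mcg/mL

f = (1/2)^(τ/t½) = (1/2)^(116/36) ≈ 0.1072.
C₀ = D/Vd = 2400/259 ≈ 9.266 mcg/mL.
Before the 4th dose, 3 doses have been given. Superposition: Cmin = C₀·(f + f² + … + f^3).
≈ 9.266 × (0.1072 + 0.0115 + 0.0012) ≈ 9.266 × 0.1199 ≈ 1.111 mcg/mL.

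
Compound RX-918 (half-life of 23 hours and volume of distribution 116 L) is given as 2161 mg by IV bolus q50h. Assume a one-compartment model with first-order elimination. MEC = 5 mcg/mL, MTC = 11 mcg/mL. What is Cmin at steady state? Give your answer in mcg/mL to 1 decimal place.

5.3 mcg/mL

Over one 50-h interval, 50/23 ≈ 2.1739 half-lives elapse, leaving f ≈ 0.2216 of each dose.
At steady state, accumulation factor R = 1/(1 − e^(−kτ)) ≈ 1.2847.
Single-dose peak C₀ = D/Vd = 2161/116 ≈ 18.629 mcg/mL.
Cmax,ss = C₀/(1 − f) ≈ 18.629/0.7784 ≈ 23.932 mcg/mL.
Steady-state trough Cmin,ss = Cmax,ss·f ≈ 23.932 × 0.2216 ≈ 5.303 mcg/mL.
Trough 5.3 mcg/mL vs MEC 5 mcg/mL: adequate.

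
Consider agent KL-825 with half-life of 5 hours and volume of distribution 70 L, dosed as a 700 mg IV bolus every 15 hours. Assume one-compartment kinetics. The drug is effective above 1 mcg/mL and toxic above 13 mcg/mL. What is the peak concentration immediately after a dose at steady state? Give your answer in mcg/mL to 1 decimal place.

11.4 mcg/mL

The dosing interval is 3 half-lives, so f = 2^(−3) = 0.125.
Accumulation ratio R = 1/(1 − f) = 1/0.875 = 8/7.
Single-dose peak C₀ = D/Vd = 700/70 = 10 mcg/mL.
Steady-state peak Cmax,ss = C₀·R = 10 × 8/7 ≈ 11.429 mcg/mL.
Peak 11.4 mcg/mL vs MTC 13 mcg/mL: below toxic threshold.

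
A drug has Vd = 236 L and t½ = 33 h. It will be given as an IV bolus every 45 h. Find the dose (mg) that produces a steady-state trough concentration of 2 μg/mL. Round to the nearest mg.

τ/t½ = 45/33 ≈ 1.3636, so f = (1/2)^(45/33) ≈ 0.388602.
Cmin,ss = (D/Vd)·f/(1−f), so D = Cmin,ss·Vd·(1−f)/f.
D = 2 × 236 × (1−f)/f ≈ 2 × 236 × 1.57333 ≈ 742.61 mg.

743 mg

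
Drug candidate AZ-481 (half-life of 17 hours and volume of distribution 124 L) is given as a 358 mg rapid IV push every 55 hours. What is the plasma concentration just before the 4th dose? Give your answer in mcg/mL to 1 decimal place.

f = (1/2)^(τ/t½) = (1/2)^(55/17) ≈ 0.1062.
C₀ = D/Vd = 358/124 ≈ 2.887 mcg/mL.
Before the 4th dose, 3 doses have been given. Superposition: Cmin = C₀·(f + f² + … + f^3).
≈ 2.887 × (0.1062 + 0.0113 + 0.0012) ≈ 2.887 × 0.1187 ≈ 0.343 mcg/mL.

0.3 mcg/mL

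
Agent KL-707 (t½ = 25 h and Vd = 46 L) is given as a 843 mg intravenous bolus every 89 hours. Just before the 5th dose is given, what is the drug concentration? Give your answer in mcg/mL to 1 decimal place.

1.7 mcg/mL

f = (1/2)^(τ/t½) = (1/2)^(89/25) ≈ 0.0848.
C₀ = D/Vd = 843/46 ≈ 18.326 mcg/mL.
Before the 5th dose, 4 doses have been given. Superposition: Cmin = C₀·(f + f² + … + f^4).
≈ 18.326 × (0.0848 + 0.0072 + 0.0006 + 0.0001) ≈ 18.326 × 0.0927 ≈ 1.699 mcg/mL.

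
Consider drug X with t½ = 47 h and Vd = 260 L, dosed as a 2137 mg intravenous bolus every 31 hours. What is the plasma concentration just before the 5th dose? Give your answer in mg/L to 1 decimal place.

f = (1/2)^(τ/t½) = (1/2)^(31/47) ≈ 0.6331.
C₀ = D/Vd = 2137/260 ≈ 8.219 mg/L.
Before the 5th dose, 4 doses have been given. Superposition: Cmin = C₀·(f + f² + … + f^4).
≈ 8.219 × (0.6331 + 0.4008 + 0.2538 + 0.1607) ≈ 8.219 × 1.4484 ≈ 11.904 mg/L.

11.9 mg/L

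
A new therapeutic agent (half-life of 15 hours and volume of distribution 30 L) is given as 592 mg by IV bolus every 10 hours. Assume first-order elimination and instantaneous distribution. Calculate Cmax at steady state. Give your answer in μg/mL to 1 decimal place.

Over one 10-h interval, 10/15 ≈ 0.66667 half-lives elapse, leaving f ≈ 0.6300 of each dose.
Accumulation ratio R = 1/(1 − f) ≈ 1/0.3700 ≈ 2.7027.
Single-dose peak C₀ = D/Vd = 592/30 ≈ 19.733 μg/mL.
Steady-state peak Cmax,ss = C₀·R ≈ 19.733 × 2.7027 ≈ 53.332 μg/mL.

53.3 μg/mL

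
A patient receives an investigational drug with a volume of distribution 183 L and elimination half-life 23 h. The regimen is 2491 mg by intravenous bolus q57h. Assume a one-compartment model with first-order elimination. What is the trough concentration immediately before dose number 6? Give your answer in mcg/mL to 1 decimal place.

f = (1/2)^(τ/t½) = (1/2)^(57/23) ≈ 0.1795.
C₀ = D/Vd = 2491/183 ≈ 13.612 mcg/mL.
Before the 6th dose, 5 doses have been given. Superposition: Cmin = C₀·(f + f² + … + f^5).
≈ 13.612 × (0.1795 + 0.0322 + 0.0058 + 0.0010 + 0.0002) ≈ 13.612 × 0.2187 ≈ 2.977 mcg/mL.

3.0 mcg/mL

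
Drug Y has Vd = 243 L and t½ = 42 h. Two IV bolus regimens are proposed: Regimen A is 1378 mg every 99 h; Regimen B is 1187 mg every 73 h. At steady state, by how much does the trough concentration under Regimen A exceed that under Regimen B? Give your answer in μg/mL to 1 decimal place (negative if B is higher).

-0.7 μg/mL

Regimen A: f = (1/2)^(99/42) ≈ 0.1952; Cmin,ss = (1378/243)·f/(1−f) ≈ 1.375 μg/mL.
Regimen B: f = (1/2)^(73/42) ≈ 0.2998; Cmin,ss = (1187/243)·f/(1−f) ≈ 2.091 μg/mL.
Difference ≈ 1.375 − 2.091 ≈ -0.716 μg/mL.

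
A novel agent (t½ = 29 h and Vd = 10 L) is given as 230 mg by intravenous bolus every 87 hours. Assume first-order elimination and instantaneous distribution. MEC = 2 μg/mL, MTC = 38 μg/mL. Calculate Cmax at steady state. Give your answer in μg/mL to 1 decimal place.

26.3 μg/mL

τ = 87 h = 3 half-lives, so f = (1/2)^3 = 0.125.
Accumulation ratio R = 1/(1 − f) = 1/0.875 = 8/7.
Single-dose peak C₀ = D/Vd = 230/10 = 23 μg/mL.
Steady-state peak Cmax,ss = C₀·R = 23 × 8/7 ≈ 26.286 μg/mL.
Peak 26.3 μg/mL vs MTC 38 μg/mL: below toxic threshold.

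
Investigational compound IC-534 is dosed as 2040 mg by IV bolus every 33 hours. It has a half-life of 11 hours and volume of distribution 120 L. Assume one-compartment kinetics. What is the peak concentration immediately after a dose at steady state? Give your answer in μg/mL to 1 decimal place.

19.4 μg/mL

τ = 33 h = 3 half-lives, so f = (1/2)^3 = 0.125.
At steady state, R = 1/(1 − 0.125) = 8/7.
Single-dose peak C₀ = D/Vd = 2040/120 = 17 μg/mL.
Steady-state peak Cmax,ss = C₀·R = 17 × 8/7 ≈ 19.429 μg/mL.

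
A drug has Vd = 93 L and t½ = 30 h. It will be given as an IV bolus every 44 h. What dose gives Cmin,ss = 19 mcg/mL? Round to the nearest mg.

3117 mg

τ/t½ = 44/30 ≈ 1.4667, so f = (1/2)^(44/30) ≈ 0.361817.
Cmin,ss = (D/Vd)·f/(1−f), so D = Cmin,ss·Vd·(1−f)/f.
D = 19 × 93 × (1−f)/f ≈ 19 × 93 × 1.76383 ≈ 3116.69 mg.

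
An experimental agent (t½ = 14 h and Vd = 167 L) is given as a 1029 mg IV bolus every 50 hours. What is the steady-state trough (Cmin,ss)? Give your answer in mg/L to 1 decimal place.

0.6 mg/L

k = ln2/t½ = ln2/14 ≈ 0.049511 h⁻¹; fraction remaining f = e^(−kτ) = e^(−0.049511×50) ≈ 0.0841.
Single-dose peak C₀ = D/Vd = 1029/167 ≈ 6.162 mg/L.
Steady-state trough Cmin,ss = C₀·f/(1−f) ≈ 6.162 × 0.0841/0.9159 ≈ 0.566 mg/L.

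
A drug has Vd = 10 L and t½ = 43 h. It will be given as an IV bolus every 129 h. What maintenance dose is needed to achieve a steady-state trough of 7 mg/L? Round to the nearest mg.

490 mg

τ/t½ = 129/43 ≈ 3, so f = (1/2)^(129/43) ≈ 0.125000.
Cmin,ss = (D/Vd)·f/(1−f), so D = Cmin,ss·Vd·(1−f)/f.
D = 7 × 10 × (1−f)/f ≈ 7 × 10 × 7.00000 ≈ 490.00 mg.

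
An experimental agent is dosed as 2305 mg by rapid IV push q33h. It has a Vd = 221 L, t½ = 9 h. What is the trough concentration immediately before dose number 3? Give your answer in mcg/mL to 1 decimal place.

f = (1/2)^(τ/t½) = (1/2)^(33/9) ≈ 0.0787.
C₀ = D/Vd = 2305/221 ≈ 10.430 mcg/mL.
Before the 3rd dose, 2 doses have been given. Superposition: Cmin = C₀·(f + f²).
≈ 10.430 × (0.0787 + 0.0062) ≈ 10.430 × 0.0849 ≈ 0.886 mcg/mL.

0.9 mcg/mL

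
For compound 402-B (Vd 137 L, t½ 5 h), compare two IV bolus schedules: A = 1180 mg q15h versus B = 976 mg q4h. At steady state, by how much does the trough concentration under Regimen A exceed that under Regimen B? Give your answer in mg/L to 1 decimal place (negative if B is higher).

-8.4 mg/L

Regimen A: f = (1/2)^(15/5) ≈ 0.1250; Cmin,ss = (1180/137)·f/(1−f) ≈ 1.230 mg/L.
Regimen B: f = (1/2)^(4/5) ≈ 0.5743; Cmin,ss = (976/137)·f/(1−f) ≈ 9.611 mg/L.
Difference ≈ 1.230 − 9.611 ≈ -8.381 mg/L.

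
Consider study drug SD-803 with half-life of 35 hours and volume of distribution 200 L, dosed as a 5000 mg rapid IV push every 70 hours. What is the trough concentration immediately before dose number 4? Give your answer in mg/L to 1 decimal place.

8.2 mg/L

f = (1/2)^(τ/t½) = (1/2)^(70/35) ≈ 0.2500.
C₀ = D/Vd = 5000/200 ≈ 25.000 mg/L.
Before the 4th dose, 3 doses have been given. Superposition: Cmin = C₀·(f + f² + … + f^3).
≈ 25.000 × (0.2500 + 0.0625 + 0.0156) ≈ 25.000 × 0.3281 ≈ 8.203 mg/L.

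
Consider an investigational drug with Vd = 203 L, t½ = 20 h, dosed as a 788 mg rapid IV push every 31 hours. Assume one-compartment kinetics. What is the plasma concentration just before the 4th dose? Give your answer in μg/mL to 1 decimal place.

1.9 μg/mL

f = (1/2)^(τ/t½) = (1/2)^(31/20) ≈ 0.3415.
C₀ = D/Vd = 788/203 ≈ 3.882 μg/mL.
Before the 4th dose, 3 doses have been given. Superposition: Cmin = C₀·(f + f² + … + f^3).
≈ 3.882 × (0.3415 + 0.1166 + 0.0398) ≈ 3.882 × 0.4979 ≈ 1.933 μg/mL.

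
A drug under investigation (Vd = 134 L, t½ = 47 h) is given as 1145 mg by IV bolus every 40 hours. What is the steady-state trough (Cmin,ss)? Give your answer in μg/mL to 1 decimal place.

10.6 μg/mL

Over one 40-h interval, 40/47 ≈ 0.85106 half-lives elapse, leaving f ≈ 0.5544 of each dose.
At steady state, accumulation factor R = 1/(1 − e^(−kτ)) ≈ 2.2442.
Single-dose peak C₀ = D/Vd = 1145/134 ≈ 8.545 μg/mL.
Cmax,ss = C₀/(1 − f) ≈ 8.545/0.4456 ≈ 19.176 μg/mL.
One interval later, Cmin,ss = Cmax,ss·e^(−kτ) ≈ 19.176 × 0.5544 ≈ 10.631 μg/mL.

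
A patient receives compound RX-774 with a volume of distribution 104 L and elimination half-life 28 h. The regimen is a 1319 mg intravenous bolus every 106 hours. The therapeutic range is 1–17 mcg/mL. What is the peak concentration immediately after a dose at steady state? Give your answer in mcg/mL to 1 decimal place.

k = ln2/t½ = ln2/28 ≈ 0.024755 h⁻¹; fraction remaining f = e^(−kτ) = e^(−0.024755×106) ≈ 0.0725.
At steady state, accumulation factor R = 1/(1 − e^(−kτ)) ≈ 1.0782.
Single-dose peak C₀ = D/Vd = 1319/104 ≈ 12.683 mcg/mL.
Cmax,ss = C₀/(1 − f) ≈ 12.683/0.9275 ≈ 13.674 mcg/mL.
Peak 13.7 mcg/mL vs MTC 17 mcg/mL: below toxic threshold.

13.7 mcg/mL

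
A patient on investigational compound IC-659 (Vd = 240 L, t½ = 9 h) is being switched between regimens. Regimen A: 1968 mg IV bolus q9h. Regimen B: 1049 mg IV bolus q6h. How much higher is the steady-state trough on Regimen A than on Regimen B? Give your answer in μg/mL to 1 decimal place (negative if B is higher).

0.8 μg/mL

Regimen A: f = (1/2)^(9/9) ≈ 0.5000; Cmin,ss = (1968/240)·f/(1−f) ≈ 8.200 μg/mL.
Regimen B: f = (1/2)^(6/9) ≈ 0.6300; Cmin,ss = (1049/240)·f/(1−f) ≈ 7.442 μg/mL.
Difference ≈ 8.200 − 7.442 ≈ 0.758 μg/mL.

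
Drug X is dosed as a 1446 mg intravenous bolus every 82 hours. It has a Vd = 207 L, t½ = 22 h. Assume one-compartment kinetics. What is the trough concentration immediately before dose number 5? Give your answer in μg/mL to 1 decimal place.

f = (1/2)^(τ/t½) = (1/2)^(82/22) ≈ 0.0755.
C₀ = D/Vd = 1446/207 ≈ 6.986 μg/mL.
Before the 5th dose, 4 doses have been given. Superposition: Cmin = C₀·(f + f² + … + f^4).
≈ 6.986 × (0.0755 + 0.0057 + 0.0004 + 0.0000) ≈ 6.986 × 0.0816 ≈ 0.570 μg/mL.

0.6 μg/mL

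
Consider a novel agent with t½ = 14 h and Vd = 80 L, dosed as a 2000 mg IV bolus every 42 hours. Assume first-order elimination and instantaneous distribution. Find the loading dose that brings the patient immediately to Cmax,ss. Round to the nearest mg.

f = (1/2)^(42/14) ≈ 0.125000; accumulation ratio R = 1/(1−f) ≈ 1.14286.
Loading dose to hit Cmax,ss on first dose: D_load = D_maint·R ≈ 2000 × 1.14286 ≈ 2285.72 mg.

2286 mg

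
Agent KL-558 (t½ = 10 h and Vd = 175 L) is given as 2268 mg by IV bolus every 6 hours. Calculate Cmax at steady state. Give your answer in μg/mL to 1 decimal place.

38.1 μg/mL

τ/t½ = 6/10 ≈ 0.6, so fraction remaining f = (1/2)^(6/10) ≈ 0.6598.
At steady state, accumulation factor R = 1/(1 − e^(−kτ)) ≈ 2.9394.
Each bolus raises the concentration by D/Vd = 2268/175 ≈ 12.960 μg/mL.
Steady-state peak Cmax,ss = C₀·R ≈ 12.960 × 2.9394 ≈ 38.095 μg/mL.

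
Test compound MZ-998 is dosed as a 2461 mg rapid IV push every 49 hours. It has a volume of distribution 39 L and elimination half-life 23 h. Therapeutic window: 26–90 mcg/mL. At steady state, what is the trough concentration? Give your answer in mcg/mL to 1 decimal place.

18.7 mcg/mL

τ/t½ = 49/23 ≈ 2.1304, so fraction remaining f = (1/2)^(49/23) ≈ 0.2284.
Accumulation ratio R = 1/(1 − f) ≈ 1/0.7716 ≈ 1.2960.
Each bolus raises the concentration by D/Vd = 2461/39 ≈ 63.103 mcg/mL.
Steady-state peak Cmax,ss = C₀·R ≈ 63.103 × 1.2960 ≈ 81.781 mcg/mL.
Steady-state trough Cmin,ss = Cmax,ss·f ≈ 81.781 × 0.2284 ≈ 18.679 mcg/mL.
Trough 18.7 mcg/mL vs MEC 26 mcg/mL: subtherapeutic.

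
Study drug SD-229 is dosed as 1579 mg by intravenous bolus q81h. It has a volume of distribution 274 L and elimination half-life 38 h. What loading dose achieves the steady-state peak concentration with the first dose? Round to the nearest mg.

2046 mg

f = (1/2)^(81/38) ≈ 0.228208; accumulation ratio R = 1/(1−f) ≈ 1.29569.
Loading dose to hit Cmax,ss on first dose: D_load = D_maint·R ≈ 1579 × 1.29569 ≈ 2045.89 mg.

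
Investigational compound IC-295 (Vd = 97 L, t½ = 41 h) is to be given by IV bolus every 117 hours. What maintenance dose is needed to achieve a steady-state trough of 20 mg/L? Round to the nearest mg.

τ/t½ = 117/41 ≈ 2.8537, so f = (1/2)^(117/41) ≈ 0.138345.
Cmin,ss = (D/Vd)·f/(1−f), so D = Cmin,ss·Vd·(1−f)/f.
D = 20 × 97 × (1−f)/f ≈ 20 × 97 × 6.22831 ≈ 12082.92 mg.

12083 mg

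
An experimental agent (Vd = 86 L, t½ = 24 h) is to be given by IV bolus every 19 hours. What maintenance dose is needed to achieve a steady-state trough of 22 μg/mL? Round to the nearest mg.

1383 mg

τ/t½ = 19/24 ≈ 0.79167, so f = (1/2)^(19/24) ≈ 0.577676.
Cmin,ss = (D/Vd)·f/(1−f), so D = Cmin,ss·Vd·(1−f)/f.
D = 22 × 86 × (1−f)/f ≈ 22 × 86 × 0.73107 ≈ 1383.18 mg.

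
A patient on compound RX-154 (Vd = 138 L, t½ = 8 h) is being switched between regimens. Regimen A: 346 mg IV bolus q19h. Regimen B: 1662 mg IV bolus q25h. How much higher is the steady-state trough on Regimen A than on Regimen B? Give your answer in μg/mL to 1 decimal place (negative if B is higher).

-1.0 μg/mL

Regimen A: f = (1/2)^(19/8) ≈ 0.1928; Cmin,ss = (346/138)·f/(1−f) ≈ 0.599 μg/mL.
Regimen B: f = (1/2)^(25/8) ≈ 0.1146; Cmin,ss = (1662/138)·f/(1−f) ≈ 1.559 μg/mL.
Difference ≈ 0.599 − 1.559 ≈ -0.960 μg/mL.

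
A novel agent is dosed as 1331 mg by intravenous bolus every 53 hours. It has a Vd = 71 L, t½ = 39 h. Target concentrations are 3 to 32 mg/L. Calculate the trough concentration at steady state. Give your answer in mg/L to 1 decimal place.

Over one 53-h interval, 53/39 ≈ 1.359 half-lives elapse, leaving f ≈ 0.3899 of each dose.
Accumulation ratio R = 1/(1 − f) ≈ 1/0.6101 ≈ 1.6391.
Each bolus raises the concentration by D/Vd = 1331/71 ≈ 18.746 mg/L.
Steady-state peak Cmax,ss = C₀·R ≈ 18.746 × 1.6391 ≈ 30.727 mg/L.
Steady-state trough Cmin,ss = Cmax,ss·f ≈ 30.727 × 0.3899 ≈ 11.980 mg/L.
Trough 12.0 mg/L vs MEC 3 mg/L: adequate.

12.0 mg/L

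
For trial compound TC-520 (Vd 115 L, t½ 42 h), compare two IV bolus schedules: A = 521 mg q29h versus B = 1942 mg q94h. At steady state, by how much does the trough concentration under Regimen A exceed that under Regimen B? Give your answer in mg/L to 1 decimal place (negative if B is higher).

2.8 mg/L

Regimen A: f = (1/2)^(29/42) ≈ 0.6196; Cmin,ss = (521/115)·f/(1−f) ≈ 7.379 mg/L.
Regimen B: f = (1/2)^(94/42) ≈ 0.2120; Cmin,ss = (1942/115)·f/(1−f) ≈ 4.543 mg/L.
Difference ≈ 7.379 − 4.543 ≈ 2.836 mg/L.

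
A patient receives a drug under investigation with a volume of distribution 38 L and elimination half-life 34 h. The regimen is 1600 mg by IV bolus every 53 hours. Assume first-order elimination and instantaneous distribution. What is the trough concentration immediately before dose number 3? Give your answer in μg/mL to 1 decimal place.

f = (1/2)^(τ/t½) = (1/2)^(53/34) ≈ 0.3394.
C₀ = D/Vd = 1600/38 ≈ 42.105 μg/mL.
Before the 3rd dose, 2 doses have been given. Superposition: Cmin = C₀·(f + f²).
≈ 42.105 × (0.3394 + 0.1152) ≈ 42.105 × 0.4546 ≈ 19.141 μg/mL.

19.1 μg/mL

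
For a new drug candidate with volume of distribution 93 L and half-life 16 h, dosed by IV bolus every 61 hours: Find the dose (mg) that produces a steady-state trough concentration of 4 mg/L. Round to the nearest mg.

τ/t½ = 61/16 ≈ 3.8125, so f = (1/2)^(61/16) ≈ 0.071174.
Cmin,ss = (D/Vd)·f/(1−f), so D = Cmin,ss·Vd·(1−f)/f.
D = 4 × 93 × (1−f)/f ≈ 4 × 93 × 13.05007 ≈ 4854.63 mg.

4855 mg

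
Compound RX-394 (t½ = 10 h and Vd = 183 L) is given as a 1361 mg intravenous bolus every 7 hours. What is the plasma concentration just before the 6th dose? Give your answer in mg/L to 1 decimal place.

f = (1/2)^(τ/t½) = (1/2)^(7/10) ≈ 0.6156.
C₀ = D/Vd = 1361/183 ≈ 7.437 mg/L.
Before the 6th dose, 5 doses have been given. Superposition: Cmin = C₀·(f + f² + … + f^5).
≈ 7.437 × (0.6156 + 0.3790 + 0.2333 + 0.1436 + 0.0884) ≈ 7.437 × 1.4599 ≈ 10.857 mg/L.

10.9 mg/L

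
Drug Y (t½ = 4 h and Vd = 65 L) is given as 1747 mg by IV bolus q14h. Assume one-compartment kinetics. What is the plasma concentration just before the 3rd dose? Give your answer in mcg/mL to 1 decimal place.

2.6 mcg/mL

f = (1/2)^(τ/t½) = (1/2)^(14/4) ≈ 0.0884.
C₀ = D/Vd = 1747/65 ≈ 26.877 mcg/mL.
Before the 3rd dose, 2 doses have been given. Superposition: Cmin = C₀·(f + f²).
≈ 26.877 × (0.0884 + 0.0078) ≈ 26.877 × 0.0962 ≈ 2.586 mcg/mL.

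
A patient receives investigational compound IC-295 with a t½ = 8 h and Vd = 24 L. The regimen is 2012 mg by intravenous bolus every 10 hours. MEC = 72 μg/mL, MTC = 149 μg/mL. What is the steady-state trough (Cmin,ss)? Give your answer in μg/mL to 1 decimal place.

60.8 μg/mL

τ/t½ = 10/8 ≈ 1.25, so fraction remaining f = (1/2)^(10/8) ≈ 0.4204.
At steady state, accumulation factor R = 1/(1 − e^(−kτ)) ≈ 1.7253.
Each bolus raises the concentration by D/Vd = 2012/24 ≈ 83.833 μg/mL.
Steady-state peak Cmax,ss = C₀·R ≈ 83.833 × 1.7253 ≈ 144.637 μg/mL.
One interval later, Cmin,ss = Cmax,ss·e^(−kτ) ≈ 144.637 × 0.4204 ≈ 60.805 μg/mL.
Trough 60.8 μg/mL vs MEC 72 μg/mL: subtherapeutic.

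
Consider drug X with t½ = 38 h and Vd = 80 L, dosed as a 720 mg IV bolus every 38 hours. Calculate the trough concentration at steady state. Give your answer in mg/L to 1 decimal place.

9.0 mg/L

τ = 38 h = 1 half-life, so f = (1/2)^1 = 0.5.
At steady state, R = 1/(1 − 0.5) = 2/1.
Single-dose peak C₀ = D/Vd = 720/80 = 9 mg/L.
Steady-state peak Cmax,ss = C₀·R = 9 × 2/1 ≈ 18.000 mg/L.
Steady-state trough Cmin,ss = Cmax,ss·f ≈ 18.000 × 0.5 ≈ 9.000 mg/L.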